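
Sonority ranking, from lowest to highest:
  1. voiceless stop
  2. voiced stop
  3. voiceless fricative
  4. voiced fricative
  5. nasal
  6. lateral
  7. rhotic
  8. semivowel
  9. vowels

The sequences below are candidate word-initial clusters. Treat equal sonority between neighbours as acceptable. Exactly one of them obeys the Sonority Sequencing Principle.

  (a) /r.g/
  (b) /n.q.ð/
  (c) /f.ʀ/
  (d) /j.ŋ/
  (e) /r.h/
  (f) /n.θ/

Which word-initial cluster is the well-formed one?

c

(a) 7-2 → violates
(b) 5-1-4 → violates
(c) 3-7 → obeys
(d) 8-5 → violates
(e) 7-3 → violates
(f) 5-3 → violates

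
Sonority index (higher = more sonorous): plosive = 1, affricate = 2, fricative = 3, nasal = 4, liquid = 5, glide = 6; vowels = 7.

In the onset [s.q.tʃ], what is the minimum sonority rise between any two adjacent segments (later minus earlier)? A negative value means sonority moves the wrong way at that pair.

/s/: fricative = 3.
/q/: plosive = 1.
/tʃ/: affricate = 2.
/s/→/q/: change -2.
/q/→/tʃ/: change +1.
Minimum = -2.

-2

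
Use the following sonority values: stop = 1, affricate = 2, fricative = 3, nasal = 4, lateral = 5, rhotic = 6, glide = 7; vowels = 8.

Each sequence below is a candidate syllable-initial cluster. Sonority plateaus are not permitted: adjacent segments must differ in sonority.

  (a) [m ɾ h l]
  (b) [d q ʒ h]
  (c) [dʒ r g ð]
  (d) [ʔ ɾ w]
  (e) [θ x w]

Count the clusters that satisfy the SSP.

(a) sonority 4-6-3-5: ill-formed.
(b) sonority 1-1-3-3: ill-formed.
(c) sonority 2-6-1-3: ill-formed.
(d) sonority 1-6-7: well-formed.
(e) sonority 3-3-7: ill-formed.

1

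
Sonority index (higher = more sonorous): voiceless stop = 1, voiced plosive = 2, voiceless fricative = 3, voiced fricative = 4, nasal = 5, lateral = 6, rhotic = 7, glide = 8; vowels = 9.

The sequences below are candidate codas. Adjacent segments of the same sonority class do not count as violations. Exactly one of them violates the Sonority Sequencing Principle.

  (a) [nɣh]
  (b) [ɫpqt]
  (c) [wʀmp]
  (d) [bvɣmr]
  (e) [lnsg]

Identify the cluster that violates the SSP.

(a) [nɣh]: profile 5-4-3 — obeys.
(b) [ɫpqt]: profile 6-1-1-1 — obeys.
(c) [wʀmp]: profile 8-7-5-1 — obeys.
(d) [bvɣmr]: profile 2-4-4-5-7 — violates.
(e) [lnsg]: profile 6-5-3-2 — obeys.

d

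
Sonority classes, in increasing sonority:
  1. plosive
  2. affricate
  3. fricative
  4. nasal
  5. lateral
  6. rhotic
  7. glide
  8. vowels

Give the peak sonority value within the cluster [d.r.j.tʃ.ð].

/d/ is a plosive (sonority 1).
/r/ is a rhotic (sonority 6).
/j/ is a glide (sonority 7).
/tʃ/ is an affricate (sonority 2).
/ð/ is a fricative (sonority 3).
The maximum is 7.

7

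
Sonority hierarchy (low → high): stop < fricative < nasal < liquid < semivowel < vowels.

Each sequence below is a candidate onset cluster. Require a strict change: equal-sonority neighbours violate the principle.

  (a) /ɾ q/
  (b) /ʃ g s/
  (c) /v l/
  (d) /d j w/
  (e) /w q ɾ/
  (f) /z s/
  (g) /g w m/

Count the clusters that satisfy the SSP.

1

(a) /ɾ q/: profile 4-1 — violates.
(b) /ʃ g s/: profile 2-1-2 — violates.
(c) /v l/: profile 2-4 — obeys.
(d) /d j w/: profile 1-5-5 — violates.
(e) /w q ɾ/: profile 5-1-4 — violates.
(f) /z s/: profile 2-2 — violates.
(g) /g w m/: profile 1-5-3 — violates.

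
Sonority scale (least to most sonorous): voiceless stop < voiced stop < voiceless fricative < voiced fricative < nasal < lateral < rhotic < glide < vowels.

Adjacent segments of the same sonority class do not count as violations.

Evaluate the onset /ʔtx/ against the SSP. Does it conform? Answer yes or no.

yes

/ʔ/ — voiceless stop, sonority 1.
/t/ — voiceless stop, sonority 1.
/x/ — voiceless fricative, sonority 3.
The profile 1-1-3 is non-decreasing (plateaus allowed), so the onset satisfies the SSP.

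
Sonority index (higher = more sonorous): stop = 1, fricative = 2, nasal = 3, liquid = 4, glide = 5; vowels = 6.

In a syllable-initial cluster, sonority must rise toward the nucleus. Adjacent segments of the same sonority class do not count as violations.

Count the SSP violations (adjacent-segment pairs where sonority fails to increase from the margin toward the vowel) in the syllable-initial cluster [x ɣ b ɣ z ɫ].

1

/x/: fricative = 2.
/ɣ/: fricative = 2.
/b/: stop = 1.
/ɣ/: fricative = 2.
/z/: fricative = 2.
/ɫ/: liquid = 4.
/x/→/ɣ/: 2→2 (plateau, allowed) — ok.
/ɣ/→/b/: 2→1 (does not rise) — violation.
/b/→/ɣ/: 1→2 (rises) — ok.
/ɣ/→/z/: 2→2 (plateau, allowed) — ok.
/z/→/ɫ/: 2→4 (rises) — ok.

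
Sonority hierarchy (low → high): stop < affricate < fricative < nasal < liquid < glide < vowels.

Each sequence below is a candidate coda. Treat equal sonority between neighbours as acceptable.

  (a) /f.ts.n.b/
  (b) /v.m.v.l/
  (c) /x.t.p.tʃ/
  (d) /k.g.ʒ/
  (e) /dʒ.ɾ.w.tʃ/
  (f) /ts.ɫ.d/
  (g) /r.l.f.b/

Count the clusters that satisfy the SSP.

1

(a) 3-2-4-1 → violates
(b) 3-4-3-5 → violates
(c) 3-1-1-2 → violates
(d) 1-1-3 → violates
(e) 2-5-6-2 → violates
(f) 2-5-1 → violates
(g) 5-5-3-1 → obeys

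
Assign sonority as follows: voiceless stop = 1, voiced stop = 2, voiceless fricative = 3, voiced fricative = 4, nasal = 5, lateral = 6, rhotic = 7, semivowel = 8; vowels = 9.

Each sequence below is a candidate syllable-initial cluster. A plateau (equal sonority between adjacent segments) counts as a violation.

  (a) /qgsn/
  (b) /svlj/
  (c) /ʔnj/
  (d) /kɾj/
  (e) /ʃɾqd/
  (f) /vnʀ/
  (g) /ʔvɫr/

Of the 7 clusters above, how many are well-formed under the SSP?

6

(a) 1-2-3-5 → obeys
(b) 3-4-6-8 → obeys
(c) 1-5-8 → obeys
(d) 1-7-8 → obeys
(e) 3-7-1-2 → violates
(f) 4-5-7 → obeys
(g) 1-4-6-7 → obeys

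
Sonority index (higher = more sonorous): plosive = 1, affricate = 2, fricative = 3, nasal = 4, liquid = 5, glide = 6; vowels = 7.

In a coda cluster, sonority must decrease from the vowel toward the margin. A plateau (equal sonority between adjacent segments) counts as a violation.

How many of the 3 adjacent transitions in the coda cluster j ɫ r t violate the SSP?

1

/j/ is a glide (sonority 6).
/ɫ/ is a liquid (sonority 5).
/r/ is a liquid (sonority 5).
/t/ is a plosive (sonority 1).
/j/→/ɫ/: 6→5 (falls) — ok.
/ɫ/→/r/: 5→5 (plateau) — violation.
/r/→/t/: 5→1 (falls) — ok.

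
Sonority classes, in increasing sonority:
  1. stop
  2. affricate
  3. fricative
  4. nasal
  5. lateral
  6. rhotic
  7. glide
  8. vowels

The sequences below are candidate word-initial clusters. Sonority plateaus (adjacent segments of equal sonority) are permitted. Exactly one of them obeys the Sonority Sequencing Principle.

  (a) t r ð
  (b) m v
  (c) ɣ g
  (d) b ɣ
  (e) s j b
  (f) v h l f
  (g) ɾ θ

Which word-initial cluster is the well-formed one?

d

(a) 1-6-3 → violates
(b) 4-3 → violates
(c) 3-1 → violates
(d) 1-3 → obeys
(e) 3-7-1 → violates
(f) 3-3-5-3 → violates
(g) 6-3 → violates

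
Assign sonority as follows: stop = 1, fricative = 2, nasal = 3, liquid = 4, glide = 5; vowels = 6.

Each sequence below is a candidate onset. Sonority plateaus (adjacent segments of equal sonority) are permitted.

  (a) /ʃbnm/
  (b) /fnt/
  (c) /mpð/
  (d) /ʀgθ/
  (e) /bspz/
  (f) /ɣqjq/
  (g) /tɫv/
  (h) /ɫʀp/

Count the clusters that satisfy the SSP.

0

(a) /ʃbnm/: profile 2-1-3-3 — violates.
(b) /fnt/: profile 2-3-1 — violates.
(c) /mpð/: profile 3-1-2 — violates.
(d) /ʀgθ/: profile 4-1-2 — violates.
(e) /bspz/: profile 1-2-1-2 — violates.
(f) /ɣqjq/: profile 2-1-5-1 — violates.
(g) /tɫv/: profile 1-4-2 — violates.
(h) /ɫʀp/: profile 4-4-1 — violates.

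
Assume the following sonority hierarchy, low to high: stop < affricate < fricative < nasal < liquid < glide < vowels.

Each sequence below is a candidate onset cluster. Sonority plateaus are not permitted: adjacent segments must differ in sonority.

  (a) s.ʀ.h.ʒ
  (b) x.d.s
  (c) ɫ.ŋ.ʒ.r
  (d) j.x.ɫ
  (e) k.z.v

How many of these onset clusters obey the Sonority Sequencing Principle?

0

(a) 3-5-3-3 → violates
(b) 3-1-3 → violates
(c) 5-4-3-5 → violates
(d) 6-3-5 → violates
(e) 1-3-3 → violates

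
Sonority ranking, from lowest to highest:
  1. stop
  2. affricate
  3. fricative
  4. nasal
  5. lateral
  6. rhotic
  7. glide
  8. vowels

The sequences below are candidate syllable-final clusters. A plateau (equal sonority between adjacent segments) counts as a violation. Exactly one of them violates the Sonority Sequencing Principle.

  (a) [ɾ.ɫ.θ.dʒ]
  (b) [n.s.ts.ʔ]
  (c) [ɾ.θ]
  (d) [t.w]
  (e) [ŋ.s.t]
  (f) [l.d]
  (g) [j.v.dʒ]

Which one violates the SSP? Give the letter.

d

(a) 6-5-3-2 → obeys
(b) 4-3-2-1 → obeys
(c) 6-3 → obeys
(d) 1-7 → violates
(e) 4-3-1 → obeys
(f) 5-1 → obeys
(g) 7-3-2 → obeys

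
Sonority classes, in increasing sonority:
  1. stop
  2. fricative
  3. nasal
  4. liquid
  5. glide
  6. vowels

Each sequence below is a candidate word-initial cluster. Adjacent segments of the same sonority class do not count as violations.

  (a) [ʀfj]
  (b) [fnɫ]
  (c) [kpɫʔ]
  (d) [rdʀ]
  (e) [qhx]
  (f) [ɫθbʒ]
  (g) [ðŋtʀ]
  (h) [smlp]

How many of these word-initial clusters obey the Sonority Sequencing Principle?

2

(a) 4-2-5 → violates
(b) 2-3-4 → obeys
(c) 1-1-4-1 → violates
(d) 4-1-4 → violates
(e) 1-2-2 → obeys
(f) 4-2-1-2 → violates
(g) 2-3-1-4 → violates
(h) 2-3-4-1 → violates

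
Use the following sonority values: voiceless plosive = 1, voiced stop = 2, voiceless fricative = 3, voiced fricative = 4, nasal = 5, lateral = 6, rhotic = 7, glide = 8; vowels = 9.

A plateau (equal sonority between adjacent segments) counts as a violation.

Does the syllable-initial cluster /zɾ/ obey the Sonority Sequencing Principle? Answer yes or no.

/z/ is a voiced fricative (sonority 4).
/ɾ/ is a rhotic (sonority 7).
The profile 4-7 strictly rises, so the syllable-initial cluster satisfies the SSP.

yes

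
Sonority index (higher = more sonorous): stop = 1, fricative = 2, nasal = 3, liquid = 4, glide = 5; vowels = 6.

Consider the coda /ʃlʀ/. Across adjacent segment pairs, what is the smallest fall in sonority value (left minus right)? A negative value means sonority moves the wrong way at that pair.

/ʃ/: fricative = 2.
/l/: liquid = 4.
/ʀ/: liquid = 4.
/ʃ/→/l/: change -2.
/l/→/ʀ/: change +0.
Minimum = -2.

-2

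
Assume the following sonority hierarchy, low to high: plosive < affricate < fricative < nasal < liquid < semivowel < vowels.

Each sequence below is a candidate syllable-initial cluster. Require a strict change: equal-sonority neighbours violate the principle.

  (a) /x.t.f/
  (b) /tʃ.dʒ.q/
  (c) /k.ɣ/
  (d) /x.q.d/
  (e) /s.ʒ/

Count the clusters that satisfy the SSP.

(a) sonority 3-1-3: ill-formed.
(b) sonority 2-2-1: ill-formed.
(c) sonority 1-3: well-formed.
(d) sonority 3-1-1: ill-formed.
(e) sonority 3-3: ill-formed.

1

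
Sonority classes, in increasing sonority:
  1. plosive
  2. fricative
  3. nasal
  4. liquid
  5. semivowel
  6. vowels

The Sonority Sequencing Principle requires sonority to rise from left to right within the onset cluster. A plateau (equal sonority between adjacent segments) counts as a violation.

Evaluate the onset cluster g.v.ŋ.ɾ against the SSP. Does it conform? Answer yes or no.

yes

/g/: plosive = 1.
/v/: fricative = 2.
/ŋ/: nasal = 3.
/ɾ/: liquid = 4.
The profile 1-2-3-4 strictly rises, so the onset cluster satisfies the SSP.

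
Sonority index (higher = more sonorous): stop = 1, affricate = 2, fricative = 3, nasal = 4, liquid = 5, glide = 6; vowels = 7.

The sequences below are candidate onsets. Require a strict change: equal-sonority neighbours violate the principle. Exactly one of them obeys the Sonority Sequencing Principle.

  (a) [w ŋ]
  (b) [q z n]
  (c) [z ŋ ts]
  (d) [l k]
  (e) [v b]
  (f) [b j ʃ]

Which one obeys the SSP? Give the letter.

(a) 6-4 → violates
(b) 1-3-4 → obeys
(c) 3-4-2 → violates
(d) 5-1 → violates
(e) 3-1 → violates
(f) 1-6-3 → violates

b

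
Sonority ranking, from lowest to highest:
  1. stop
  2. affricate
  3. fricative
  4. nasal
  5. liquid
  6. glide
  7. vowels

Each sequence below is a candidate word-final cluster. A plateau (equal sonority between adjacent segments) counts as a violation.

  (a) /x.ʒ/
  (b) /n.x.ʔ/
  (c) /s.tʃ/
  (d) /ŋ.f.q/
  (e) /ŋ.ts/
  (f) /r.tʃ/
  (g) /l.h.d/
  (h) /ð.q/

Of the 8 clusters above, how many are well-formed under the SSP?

(a) 3-3 → violates
(b) 4-3-1 → obeys
(c) 3-2 → obeys
(d) 4-3-1 → obeys
(e) 4-2 → obeys
(f) 5-2 → obeys
(g) 5-3-1 → obeys
(h) 3-1 → obeys

7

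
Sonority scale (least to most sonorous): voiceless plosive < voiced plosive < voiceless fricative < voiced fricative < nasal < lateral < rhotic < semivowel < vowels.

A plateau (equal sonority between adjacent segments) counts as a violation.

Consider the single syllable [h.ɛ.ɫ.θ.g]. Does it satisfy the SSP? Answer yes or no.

Onset: /h/ is a voiceless fricative (sonority 3); then the nucleus /ɛ/ (sonority 9).
Onset profile 3-9 — rises to the nucleus.
Coda: /ɫ/ is a lateral (sonority 6), /θ/ is a voiceless fricative (sonority 3), /g/ is a voiced plosive (sonority 2).
Coda profile 9-6-3-2 — falls from the nucleus.

yes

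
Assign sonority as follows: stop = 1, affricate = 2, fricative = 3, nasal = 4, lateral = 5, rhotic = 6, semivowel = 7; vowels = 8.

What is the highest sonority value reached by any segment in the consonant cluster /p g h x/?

/p/ is a stop (sonority 1).
/g/ is a stop (sonority 1).
/h/ is a fricative (sonority 3).
/x/ is a fricative (sonority 3).
The maximum is 3.

3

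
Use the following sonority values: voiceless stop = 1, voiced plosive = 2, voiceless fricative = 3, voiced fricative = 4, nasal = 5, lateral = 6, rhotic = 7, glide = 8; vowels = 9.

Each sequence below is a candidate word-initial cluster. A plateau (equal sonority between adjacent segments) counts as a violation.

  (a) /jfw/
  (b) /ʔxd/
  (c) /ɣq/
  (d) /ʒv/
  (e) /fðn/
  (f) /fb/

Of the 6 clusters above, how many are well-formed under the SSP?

(a) /jfw/: profile 8-3-8 — violates.
(b) /ʔxd/: profile 1-3-2 — violates.
(c) /ɣq/: profile 4-1 — violates.
(d) /ʒv/: profile 4-4 — violates.
(e) /fðn/: profile 3-4-5 — obeys.
(f) /fb/: profile 3-2 — violates.

1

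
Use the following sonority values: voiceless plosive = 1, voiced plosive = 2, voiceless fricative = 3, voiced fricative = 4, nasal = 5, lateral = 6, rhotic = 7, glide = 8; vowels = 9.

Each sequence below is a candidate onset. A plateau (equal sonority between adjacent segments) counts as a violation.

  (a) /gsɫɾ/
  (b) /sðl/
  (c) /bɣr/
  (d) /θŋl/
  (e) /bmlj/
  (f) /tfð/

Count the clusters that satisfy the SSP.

(a) 2-3-6-7 → obeys
(b) 3-4-6 → obeys
(c) 2-4-7 → obeys
(d) 3-5-6 → obeys
(e) 2-5-6-8 → obeys
(f) 1-3-4 → obeys

6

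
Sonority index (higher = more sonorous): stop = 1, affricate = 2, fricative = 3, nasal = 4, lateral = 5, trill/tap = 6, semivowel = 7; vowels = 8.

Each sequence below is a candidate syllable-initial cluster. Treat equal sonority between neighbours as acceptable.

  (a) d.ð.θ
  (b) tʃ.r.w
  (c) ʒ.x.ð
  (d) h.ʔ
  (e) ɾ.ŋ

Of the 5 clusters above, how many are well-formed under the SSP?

(a) 1-3-3 → obeys
(b) 2-6-7 → obeys
(c) 3-3-3 → obeys
(d) 3-1 → violates
(e) 6-4 → violates

3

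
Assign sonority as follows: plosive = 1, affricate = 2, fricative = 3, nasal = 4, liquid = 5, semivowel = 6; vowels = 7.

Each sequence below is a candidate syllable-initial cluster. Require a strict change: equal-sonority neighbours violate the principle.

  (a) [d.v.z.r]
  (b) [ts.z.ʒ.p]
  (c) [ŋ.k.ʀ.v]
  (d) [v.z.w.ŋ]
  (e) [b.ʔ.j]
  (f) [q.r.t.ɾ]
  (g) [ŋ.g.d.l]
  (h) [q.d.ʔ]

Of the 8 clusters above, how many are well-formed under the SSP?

(a) sonority 1-3-3-5: ill-formed.
(b) sonority 2-3-3-1: ill-formed.
(c) sonority 4-1-5-3: ill-formed.
(d) sonority 3-3-6-4: ill-formed.
(e) sonority 1-1-6: ill-formed.
(f) sonority 1-5-1-5: ill-formed.
(g) sonority 4-1-1-5: ill-formed.
(h) sonority 1-1-1: ill-formed.

0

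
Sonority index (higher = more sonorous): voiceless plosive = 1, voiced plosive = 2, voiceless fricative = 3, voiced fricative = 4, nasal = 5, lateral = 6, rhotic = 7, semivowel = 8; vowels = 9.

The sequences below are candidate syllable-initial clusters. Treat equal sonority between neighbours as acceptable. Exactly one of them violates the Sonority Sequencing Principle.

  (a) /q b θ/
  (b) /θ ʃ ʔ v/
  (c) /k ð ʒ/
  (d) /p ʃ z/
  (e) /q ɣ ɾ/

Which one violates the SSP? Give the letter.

b

(a) sonority 1-2-3: well-formed.
(b) sonority 3-3-1-4: ill-formed.
(c) sonority 1-4-4: well-formed.
(d) sonority 1-3-4: well-formed.
(e) sonority 1-4-7: well-formed.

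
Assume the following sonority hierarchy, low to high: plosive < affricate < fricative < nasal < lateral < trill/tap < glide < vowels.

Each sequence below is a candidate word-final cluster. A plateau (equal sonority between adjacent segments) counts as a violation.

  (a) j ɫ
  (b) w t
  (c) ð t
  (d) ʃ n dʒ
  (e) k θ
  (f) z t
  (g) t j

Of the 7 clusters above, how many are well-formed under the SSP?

(a) sonority 7-5: well-formed.
(b) sonority 7-1: well-formed.
(c) sonority 3-1: well-formed.
(d) sonority 3-4-2: ill-formed.
(e) sonority 1-3: ill-formed.
(f) sonority 3-1: well-formed.
(g) sonority 1-7: ill-formed.

4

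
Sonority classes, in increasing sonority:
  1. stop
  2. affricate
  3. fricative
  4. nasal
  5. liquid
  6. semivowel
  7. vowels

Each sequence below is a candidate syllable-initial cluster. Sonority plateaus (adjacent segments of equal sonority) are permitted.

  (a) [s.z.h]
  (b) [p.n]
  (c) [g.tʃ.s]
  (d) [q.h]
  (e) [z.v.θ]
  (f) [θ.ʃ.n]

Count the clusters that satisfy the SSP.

6

(a) 3-3-3 → obeys
(b) 1-4 → obeys
(c) 1-2-3 → obeys
(d) 1-3 → obeys
(e) 3-3-3 → obeys
(f) 3-3-4 → obeys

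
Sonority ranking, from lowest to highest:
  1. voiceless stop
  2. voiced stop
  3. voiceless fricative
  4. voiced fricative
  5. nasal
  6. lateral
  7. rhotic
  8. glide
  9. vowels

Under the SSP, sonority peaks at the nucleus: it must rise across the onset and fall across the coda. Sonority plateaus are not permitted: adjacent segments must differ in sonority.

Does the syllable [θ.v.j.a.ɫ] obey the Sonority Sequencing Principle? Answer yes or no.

Onset: /θ/ is a voiceless fricative (sonority 3), /v/ is a voiced fricative (sonority 4), /j/ is a glide (sonority 8); then the nucleus /a/ (sonority 9).
Onset profile 3-4-8-9 — rises to the nucleus.
Coda: /ɫ/ is a lateral (sonority 6).
Coda profile 9-6 — falls from the nucleus.

yes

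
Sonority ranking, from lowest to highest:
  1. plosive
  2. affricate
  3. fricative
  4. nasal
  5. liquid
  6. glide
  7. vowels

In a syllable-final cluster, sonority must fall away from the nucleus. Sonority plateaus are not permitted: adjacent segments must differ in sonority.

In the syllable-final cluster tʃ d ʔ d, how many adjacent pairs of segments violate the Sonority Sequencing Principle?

/tʃ/ is an affricate (sonority 2).
/d/ is a plosive (sonority 1).
/ʔ/ is a plosive (sonority 1).
/d/ is a plosive (sonority 1).
/tʃ/→/d/: 2→1 (falls) — ok.
/d/→/ʔ/: 1→1 (plateau) — violation.
/ʔ/→/d/: 1→1 (plateau) — violation.

2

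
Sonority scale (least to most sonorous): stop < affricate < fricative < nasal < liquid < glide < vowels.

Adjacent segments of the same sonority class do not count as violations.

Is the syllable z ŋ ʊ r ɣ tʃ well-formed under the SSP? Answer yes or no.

yes

Onset: /z/ is a fricative (sonority 3), /ŋ/ is a nasal (sonority 4); then the nucleus /ʊ/ (sonority 7).
Onset profile 3-4-7 — rises to the nucleus.
Coda: /r/ is a liquid (sonority 5), /ɣ/ is a fricative (sonority 3), /tʃ/ is an affricate (sonority 2).
Coda profile 7-5-3-2 — falls from the nucleus.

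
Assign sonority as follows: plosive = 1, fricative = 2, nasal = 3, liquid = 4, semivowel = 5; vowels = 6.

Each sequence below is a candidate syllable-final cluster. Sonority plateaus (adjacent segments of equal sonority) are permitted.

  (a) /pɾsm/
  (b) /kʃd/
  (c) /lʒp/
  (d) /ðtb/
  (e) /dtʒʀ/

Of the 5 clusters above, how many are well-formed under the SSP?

2

(a) 1-4-2-3 → violates
(b) 1-2-1 → violates
(c) 4-2-1 → obeys
(d) 2-1-1 → obeys
(e) 1-1-2-4 → violates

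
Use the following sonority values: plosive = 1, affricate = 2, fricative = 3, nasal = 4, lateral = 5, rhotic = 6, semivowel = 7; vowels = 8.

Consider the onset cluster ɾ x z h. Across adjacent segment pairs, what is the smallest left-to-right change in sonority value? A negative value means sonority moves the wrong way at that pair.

/ɾ/ is a rhotic (sonority 6).
/x/ is a fricative (sonority 3).
/z/ is a fricative (sonority 3).
/h/ is a fricative (sonority 3).
/ɾ/→/x/: change -3.
/x/→/z/: change +0.
/z/→/h/: change +0.
Minimum = -3.

-3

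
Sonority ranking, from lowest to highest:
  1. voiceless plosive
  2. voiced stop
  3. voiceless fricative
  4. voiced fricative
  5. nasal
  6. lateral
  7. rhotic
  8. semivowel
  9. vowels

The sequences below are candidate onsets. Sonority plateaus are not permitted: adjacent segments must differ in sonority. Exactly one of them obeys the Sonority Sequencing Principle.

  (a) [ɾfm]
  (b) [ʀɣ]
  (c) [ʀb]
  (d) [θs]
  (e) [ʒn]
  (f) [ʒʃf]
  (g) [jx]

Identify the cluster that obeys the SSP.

(a) 7-3-5 → violates
(b) 7-4 → violates
(c) 7-2 → violates
(d) 3-3 → violates
(e) 4-5 → obeys
(f) 4-3-3 → violates
(g) 8-3 → violates

e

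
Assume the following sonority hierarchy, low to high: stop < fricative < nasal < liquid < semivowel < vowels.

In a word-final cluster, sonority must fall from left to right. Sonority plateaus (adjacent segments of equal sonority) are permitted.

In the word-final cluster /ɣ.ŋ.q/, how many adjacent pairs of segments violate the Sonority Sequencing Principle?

1

/ɣ/ is a fricative (sonority 2).
/ŋ/ is a nasal (sonority 3).
/q/ is a stop (sonority 1).
/ɣ/→/ŋ/: 2→3 (does not fall) — violation.
/ŋ/→/q/: 3→1 (falls) — ok.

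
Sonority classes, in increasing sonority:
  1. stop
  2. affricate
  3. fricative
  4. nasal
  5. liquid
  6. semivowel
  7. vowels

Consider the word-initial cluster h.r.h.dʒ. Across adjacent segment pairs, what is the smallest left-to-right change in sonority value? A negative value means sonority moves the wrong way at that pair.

-2

/h/ is a fricative (sonority 3).
/r/ is a liquid (sonority 5).
/h/ is a fricative (sonority 3).
/dʒ/ is an affricate (sonority 2).
/h/→/r/: change +2.
/r/→/h/: change -2.
/h/→/dʒ/: change -1.
Minimum = -2.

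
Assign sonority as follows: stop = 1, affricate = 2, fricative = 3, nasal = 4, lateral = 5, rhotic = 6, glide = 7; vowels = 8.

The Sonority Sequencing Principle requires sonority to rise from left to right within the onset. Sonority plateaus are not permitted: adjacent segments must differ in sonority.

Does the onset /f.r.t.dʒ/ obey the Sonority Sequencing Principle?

/f/ — fricative, sonority 3.
/r/ — rhotic, sonority 6.
/t/ — stop, sonority 1.
/dʒ/ — affricate, sonority 2.
The profile is 3-6-1-2. Between /r/ (6) and /t/ (1) sonority does not rise, so the cluster violates the SSP.

no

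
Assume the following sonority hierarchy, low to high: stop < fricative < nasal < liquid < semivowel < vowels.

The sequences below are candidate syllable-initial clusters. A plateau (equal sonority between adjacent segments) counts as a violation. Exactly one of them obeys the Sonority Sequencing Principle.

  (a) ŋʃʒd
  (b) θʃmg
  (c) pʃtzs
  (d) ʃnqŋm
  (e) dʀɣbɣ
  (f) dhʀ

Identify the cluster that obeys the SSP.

(a) 3-2-2-1 → violates
(b) 2-2-3-1 → violates
(c) 1-2-1-2-2 → violates
(d) 2-3-1-3-3 → violates
(e) 1-4-2-1-2 → violates
(f) 1-2-4 → obeys

f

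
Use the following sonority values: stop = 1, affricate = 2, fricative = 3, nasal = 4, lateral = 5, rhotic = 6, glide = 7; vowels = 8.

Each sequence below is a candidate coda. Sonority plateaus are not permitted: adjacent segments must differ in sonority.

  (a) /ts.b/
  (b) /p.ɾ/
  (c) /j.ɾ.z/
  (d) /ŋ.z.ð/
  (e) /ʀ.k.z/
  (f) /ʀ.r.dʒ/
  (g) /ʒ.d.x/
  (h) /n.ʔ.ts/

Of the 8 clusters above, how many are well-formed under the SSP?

2

(a) 2-1 → obeys
(b) 1-6 → violates
(c) 7-6-3 → obeys
(d) 4-3-3 → violates
(e) 6-1-3 → violates
(f) 6-6-2 → violates
(g) 3-1-3 → violates
(h) 4-1-2 → violates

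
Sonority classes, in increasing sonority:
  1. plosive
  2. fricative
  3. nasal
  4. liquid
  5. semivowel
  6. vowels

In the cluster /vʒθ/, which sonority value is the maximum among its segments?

/v/: fricative = 2.
/ʒ/: fricative = 2.
/θ/: fricative = 2.
The maximum is 2.

2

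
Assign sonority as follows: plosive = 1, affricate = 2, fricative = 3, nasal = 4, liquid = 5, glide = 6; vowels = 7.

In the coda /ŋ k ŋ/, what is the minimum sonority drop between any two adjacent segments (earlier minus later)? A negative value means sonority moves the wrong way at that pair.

-3

/ŋ/ is a nasal (sonority 4).
/k/ is a plosive (sonority 1).
/ŋ/ is a nasal (sonority 4).
/ŋ/→/k/: change +3.
/k/→/ŋ/: change -3.
Minimum = -3.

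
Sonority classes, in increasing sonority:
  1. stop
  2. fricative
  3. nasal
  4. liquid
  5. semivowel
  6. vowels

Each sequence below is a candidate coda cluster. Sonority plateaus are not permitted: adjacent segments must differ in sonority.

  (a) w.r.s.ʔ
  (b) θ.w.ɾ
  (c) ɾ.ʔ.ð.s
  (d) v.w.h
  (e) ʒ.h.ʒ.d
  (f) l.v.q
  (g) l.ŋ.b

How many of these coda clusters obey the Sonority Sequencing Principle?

(a) sonority 5-4-2-1: well-formed.
(b) sonority 2-5-4: ill-formed.
(c) sonority 4-1-2-2: ill-formed.
(d) sonority 2-5-2: ill-formed.
(e) sonority 2-2-2-1: ill-formed.
(f) sonority 4-2-1: well-formed.
(g) sonority 4-3-1: well-formed.

3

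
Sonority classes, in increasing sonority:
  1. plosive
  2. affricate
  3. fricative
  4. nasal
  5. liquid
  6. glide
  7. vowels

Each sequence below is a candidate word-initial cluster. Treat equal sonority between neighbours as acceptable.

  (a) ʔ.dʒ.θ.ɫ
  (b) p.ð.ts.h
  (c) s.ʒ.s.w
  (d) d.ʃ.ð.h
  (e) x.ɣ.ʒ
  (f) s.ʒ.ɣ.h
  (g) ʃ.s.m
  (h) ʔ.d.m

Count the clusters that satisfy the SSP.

(a) sonority 1-2-3-5: well-formed.
(b) sonority 1-3-2-3: ill-formed.
(c) sonority 3-3-3-6: well-formed.
(d) sonority 1-3-3-3: well-formed.
(e) sonority 3-3-3: well-formed.
(f) sonority 3-3-3-3: well-formed.
(g) sonority 3-3-4: well-formed.
(h) sonority 1-1-4: well-formed.

7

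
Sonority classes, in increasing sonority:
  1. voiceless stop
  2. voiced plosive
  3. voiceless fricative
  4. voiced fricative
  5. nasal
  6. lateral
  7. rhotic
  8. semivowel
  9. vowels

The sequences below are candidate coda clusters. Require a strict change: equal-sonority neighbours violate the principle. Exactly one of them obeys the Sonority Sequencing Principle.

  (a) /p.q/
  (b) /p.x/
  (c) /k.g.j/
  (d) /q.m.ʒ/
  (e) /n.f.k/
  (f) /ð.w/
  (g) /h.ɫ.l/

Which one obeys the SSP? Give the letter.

e

(a) /p.q/: profile 1-1 — violates.
(b) /p.x/: profile 1-3 — violates.
(c) /k.g.j/: profile 1-2-8 — violates.
(d) /q.m.ʒ/: profile 1-5-4 — violates.
(e) /n.f.k/: profile 5-3-1 — obeys.
(f) /ð.w/: profile 4-8 — violates.
(g) /h.ɫ.l/: profile 3-6-6 — violates.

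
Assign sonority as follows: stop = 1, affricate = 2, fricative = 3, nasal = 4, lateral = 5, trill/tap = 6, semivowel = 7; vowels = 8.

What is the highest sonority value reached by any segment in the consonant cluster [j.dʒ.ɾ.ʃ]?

/j/ — semivowel, sonority 7.
/dʒ/ — affricate, sonority 2.
/ɾ/ — trill/tap, sonority 6.
/ʃ/ — fricative, sonority 3.
The maximum is 7.

7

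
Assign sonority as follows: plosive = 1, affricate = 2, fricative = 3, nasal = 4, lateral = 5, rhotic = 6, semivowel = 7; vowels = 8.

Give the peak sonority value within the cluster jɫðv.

/j/ — semivowel, sonority 7.
/ɫ/ — lateral, sonority 5.
/ð/ — fricative, sonority 3.
/v/ — fricative, sonority 3.
The maximum is 7.

7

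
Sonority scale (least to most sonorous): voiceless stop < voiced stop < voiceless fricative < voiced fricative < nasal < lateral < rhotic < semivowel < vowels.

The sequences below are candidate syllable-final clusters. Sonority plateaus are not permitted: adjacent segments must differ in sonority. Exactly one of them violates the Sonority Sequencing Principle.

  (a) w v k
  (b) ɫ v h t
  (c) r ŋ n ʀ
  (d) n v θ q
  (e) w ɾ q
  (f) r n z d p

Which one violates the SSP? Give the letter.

c

(a) 8-4-1 → obeys
(b) 6-4-3-1 → obeys
(c) 7-5-5-7 → violates
(d) 5-4-3-1 → obeys
(e) 8-7-1 → obeys
(f) 7-5-4-2-1 → obeys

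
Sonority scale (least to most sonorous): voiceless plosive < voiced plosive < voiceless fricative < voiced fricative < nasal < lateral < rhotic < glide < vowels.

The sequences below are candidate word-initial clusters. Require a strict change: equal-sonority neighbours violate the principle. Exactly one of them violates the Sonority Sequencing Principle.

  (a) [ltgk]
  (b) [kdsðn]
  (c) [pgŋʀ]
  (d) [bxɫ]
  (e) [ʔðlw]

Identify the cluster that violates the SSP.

a

(a) [ltgk]: profile 6-1-2-1 — violates.
(b) [kdsðn]: profile 1-2-3-4-5 — obeys.
(c) [pgŋʀ]: profile 1-2-5-7 — obeys.
(d) [bxɫ]: profile 2-3-6 — obeys.
(e) [ʔðlw]: profile 1-4-6-8 — obeys.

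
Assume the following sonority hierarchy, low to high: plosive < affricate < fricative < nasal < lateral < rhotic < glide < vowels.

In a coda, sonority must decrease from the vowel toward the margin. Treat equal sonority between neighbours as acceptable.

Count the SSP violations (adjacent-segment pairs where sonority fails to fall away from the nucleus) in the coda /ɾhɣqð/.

/ɾ/ is a rhotic (sonority 6).
/h/ is a fricative (sonority 3).
/ɣ/ is a fricative (sonority 3).
/q/ is a plosive (sonority 1).
/ð/ is a fricative (sonority 3).
/ɾ/→/h/: 6→3 (falls) — ok.
/h/→/ɣ/: 3→3 (plateau, allowed) — ok.
/ɣ/→/q/: 3→1 (falls) — ok.
/q/→/ð/: 1→3 (does not fall) — violation.

1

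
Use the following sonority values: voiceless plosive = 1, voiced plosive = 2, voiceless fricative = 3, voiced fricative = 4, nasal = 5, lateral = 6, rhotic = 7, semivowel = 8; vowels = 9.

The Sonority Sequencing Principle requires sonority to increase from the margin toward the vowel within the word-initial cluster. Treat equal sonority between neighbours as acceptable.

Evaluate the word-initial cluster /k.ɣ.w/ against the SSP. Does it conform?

/k/ — voiceless plosive, sonority 1.
/ɣ/ — voiced fricative, sonority 4.
/w/ — semivowel, sonority 8.
The profile 1-4-8 strictly rises, so the word-initial cluster satisfies the SSP.

yes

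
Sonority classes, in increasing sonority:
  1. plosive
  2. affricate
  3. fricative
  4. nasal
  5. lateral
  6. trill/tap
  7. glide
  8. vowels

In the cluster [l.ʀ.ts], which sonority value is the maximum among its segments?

/l/ is a lateral (sonority 5).
/ʀ/ is a trill/tap (sonority 6).
/ts/ is an affricate (sonority 2).
The maximum is 6.

6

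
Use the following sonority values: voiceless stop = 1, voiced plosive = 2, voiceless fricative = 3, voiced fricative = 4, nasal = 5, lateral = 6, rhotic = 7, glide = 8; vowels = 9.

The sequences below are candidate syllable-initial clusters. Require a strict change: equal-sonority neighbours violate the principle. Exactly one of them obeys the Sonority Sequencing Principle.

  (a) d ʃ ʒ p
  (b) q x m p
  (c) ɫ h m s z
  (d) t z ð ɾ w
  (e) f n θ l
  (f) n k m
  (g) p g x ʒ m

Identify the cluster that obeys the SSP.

(a) 2-3-4-1 → violates
(b) 1-3-5-1 → violates
(c) 6-3-5-3-4 → violates
(d) 1-4-4-7-8 → violates
(e) 3-5-3-6 → violates
(f) 5-1-5 → violates
(g) 1-2-3-4-5 → obeys

g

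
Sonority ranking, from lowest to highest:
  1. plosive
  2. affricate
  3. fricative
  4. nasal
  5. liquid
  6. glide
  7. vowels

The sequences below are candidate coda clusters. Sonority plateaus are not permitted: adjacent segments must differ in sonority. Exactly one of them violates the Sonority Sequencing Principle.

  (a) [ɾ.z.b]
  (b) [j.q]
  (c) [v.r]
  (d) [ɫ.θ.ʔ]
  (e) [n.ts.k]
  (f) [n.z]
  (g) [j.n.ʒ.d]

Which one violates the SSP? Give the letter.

(a) 5-3-1 → obeys
(b) 6-1 → obeys
(c) 3-5 → violates
(d) 5-3-1 → obeys
(e) 4-2-1 → obeys
(f) 4-3 → obeys
(g) 6-4-3-1 → obeys

c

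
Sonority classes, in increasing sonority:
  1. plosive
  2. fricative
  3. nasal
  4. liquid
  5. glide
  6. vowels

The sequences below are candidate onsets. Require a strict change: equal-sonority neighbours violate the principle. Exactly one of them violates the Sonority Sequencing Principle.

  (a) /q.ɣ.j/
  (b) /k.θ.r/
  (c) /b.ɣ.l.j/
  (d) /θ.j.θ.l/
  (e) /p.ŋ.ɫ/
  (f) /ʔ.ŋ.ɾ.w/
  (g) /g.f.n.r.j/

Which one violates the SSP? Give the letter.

d

(a) sonority 1-2-5: well-formed.
(b) sonority 1-2-4: well-formed.
(c) sonority 1-2-4-5: well-formed.
(d) sonority 2-5-2-4: ill-formed.
(e) sonority 1-3-4: well-formed.
(f) sonority 1-3-4-5: well-formed.
(g) sonority 1-2-3-4-5: well-formed.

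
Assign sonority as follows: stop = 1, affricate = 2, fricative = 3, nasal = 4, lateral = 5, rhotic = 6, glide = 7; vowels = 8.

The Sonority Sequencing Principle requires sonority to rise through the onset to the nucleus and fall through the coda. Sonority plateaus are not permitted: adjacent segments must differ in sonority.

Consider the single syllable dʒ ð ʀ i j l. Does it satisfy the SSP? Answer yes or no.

Onset: /dʒ/ is an affricate (sonority 2), /ð/ is a fricative (sonority 3), /ʀ/ is a rhotic (sonority 6); then the nucleus /i/ (sonority 8).
Onset profile 2-3-6-8 — rises to the nucleus.
Coda: /j/ is a glide (sonority 7), /l/ is a lateral (sonority 5).
Coda profile 8-7-5 — falls from the nucleus.

yes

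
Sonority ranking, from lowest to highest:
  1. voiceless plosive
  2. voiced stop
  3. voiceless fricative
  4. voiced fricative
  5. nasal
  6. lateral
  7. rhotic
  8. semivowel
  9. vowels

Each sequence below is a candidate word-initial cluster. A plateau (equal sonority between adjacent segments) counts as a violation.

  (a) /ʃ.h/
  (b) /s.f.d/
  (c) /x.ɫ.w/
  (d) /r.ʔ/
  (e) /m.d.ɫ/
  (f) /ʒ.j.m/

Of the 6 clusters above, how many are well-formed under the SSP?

(a) sonority 3-3: ill-formed.
(b) sonority 3-3-2: ill-formed.
(c) sonority 3-6-8: well-formed.
(d) sonority 7-1: ill-formed.
(e) sonority 5-2-6: ill-formed.
(f) sonority 4-8-5: ill-formed.

1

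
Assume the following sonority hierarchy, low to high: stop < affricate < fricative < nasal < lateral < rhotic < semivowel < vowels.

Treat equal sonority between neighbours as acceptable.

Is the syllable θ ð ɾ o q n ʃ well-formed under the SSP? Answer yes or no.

no

Onset: /θ/ is a fricative (sonority 3), /ð/ is a fricative (sonority 3), /ɾ/ is a rhotic (sonority 6); then the nucleus /o/ (sonority 8).
Onset profile 3-3-6-8 — rises to the nucleus.
Coda: /q/ is a stop (sonority 1), /n/ is a nasal (sonority 4), /ʃ/ is a fricative (sonority 3).
Coda profile 8-1-4-3 — does not fall throughout.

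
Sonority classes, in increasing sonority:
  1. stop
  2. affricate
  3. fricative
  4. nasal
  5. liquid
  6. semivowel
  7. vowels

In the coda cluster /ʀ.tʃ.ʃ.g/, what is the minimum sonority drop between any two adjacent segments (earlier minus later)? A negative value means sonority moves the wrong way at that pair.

-1

/ʀ/ is a liquid (sonority 5).
/tʃ/ is an affricate (sonority 2).
/ʃ/ is a fricative (sonority 3).
/g/ is a stop (sonority 1).
/ʀ/→/tʃ/: change +3.
/tʃ/→/ʃ/: change -1.
/ʃ/→/g/: change +2.
Minimum = -1.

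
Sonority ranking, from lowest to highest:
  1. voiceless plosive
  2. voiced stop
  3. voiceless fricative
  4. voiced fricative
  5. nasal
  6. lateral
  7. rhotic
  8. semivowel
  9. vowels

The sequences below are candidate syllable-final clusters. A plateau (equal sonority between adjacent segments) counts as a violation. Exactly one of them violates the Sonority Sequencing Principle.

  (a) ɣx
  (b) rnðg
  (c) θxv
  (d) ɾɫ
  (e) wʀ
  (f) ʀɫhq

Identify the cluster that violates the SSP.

(a) 4-3 → obeys
(b) 7-5-4-2 → obeys
(c) 3-3-4 → violates
(d) 7-6 → obeys
(e) 8-7 → obeys
(f) 7-6-3-1 → obeys

c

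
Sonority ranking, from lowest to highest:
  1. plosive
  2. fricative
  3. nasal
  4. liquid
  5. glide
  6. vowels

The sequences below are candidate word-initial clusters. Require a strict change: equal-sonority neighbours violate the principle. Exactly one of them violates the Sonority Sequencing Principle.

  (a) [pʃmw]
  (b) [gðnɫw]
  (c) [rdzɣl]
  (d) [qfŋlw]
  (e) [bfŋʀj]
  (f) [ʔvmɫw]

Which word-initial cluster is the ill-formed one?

c

(a) sonority 1-2-3-5: well-formed.
(b) sonority 1-2-3-4-5: well-formed.
(c) sonority 4-1-2-2-4: ill-formed.
(d) sonority 1-2-3-4-5: well-formed.
(e) sonority 1-2-3-4-5: well-formed.
(f) sonority 1-2-3-4-5: well-formed.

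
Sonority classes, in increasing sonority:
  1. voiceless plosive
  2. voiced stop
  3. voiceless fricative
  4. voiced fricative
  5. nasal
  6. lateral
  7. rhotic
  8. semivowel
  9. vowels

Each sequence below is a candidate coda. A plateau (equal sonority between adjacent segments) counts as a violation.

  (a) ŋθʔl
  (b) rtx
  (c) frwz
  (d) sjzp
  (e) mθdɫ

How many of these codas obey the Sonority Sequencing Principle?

(a) ŋθʔl: profile 5-3-1-6 — violates.
(b) rtx: profile 7-1-3 — violates.
(c) frwz: profile 3-7-8-4 — violates.
(d) sjzp: profile 3-8-4-1 — violates.
(e) mθdɫ: profile 5-3-2-6 — violates.

0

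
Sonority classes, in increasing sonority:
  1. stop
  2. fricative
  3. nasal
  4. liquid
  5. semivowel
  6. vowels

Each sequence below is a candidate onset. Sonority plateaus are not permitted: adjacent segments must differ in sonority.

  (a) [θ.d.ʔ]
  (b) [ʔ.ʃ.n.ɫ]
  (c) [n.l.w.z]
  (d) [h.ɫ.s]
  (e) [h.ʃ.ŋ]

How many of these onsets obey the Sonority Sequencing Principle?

1

(a) 2-1-1 → violates
(b) 1-2-3-4 → obeys
(c) 3-4-5-2 → violates
(d) 2-4-2 → violates
(e) 2-2-3 → violates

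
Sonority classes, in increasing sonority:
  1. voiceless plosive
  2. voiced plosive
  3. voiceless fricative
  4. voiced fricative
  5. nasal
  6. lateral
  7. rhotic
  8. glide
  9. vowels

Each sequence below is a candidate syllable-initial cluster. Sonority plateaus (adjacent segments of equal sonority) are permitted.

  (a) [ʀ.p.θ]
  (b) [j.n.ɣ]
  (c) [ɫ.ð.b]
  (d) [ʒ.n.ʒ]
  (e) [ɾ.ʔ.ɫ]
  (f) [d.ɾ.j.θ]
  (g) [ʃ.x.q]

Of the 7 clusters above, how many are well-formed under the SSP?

(a) [ʀ.p.θ]: profile 7-1-3 — violates.
(b) [j.n.ɣ]: profile 8-5-4 — violates.
(c) [ɫ.ð.b]: profile 6-4-2 — violates.
(d) [ʒ.n.ʒ]: profile 4-5-4 — violates.
(e) [ɾ.ʔ.ɫ]: profile 7-1-6 — violates.
(f) [d.ɾ.j.θ]: profile 2-7-8-3 — violates.
(g) [ʃ.x.q]: profile 3-3-1 — violates.

0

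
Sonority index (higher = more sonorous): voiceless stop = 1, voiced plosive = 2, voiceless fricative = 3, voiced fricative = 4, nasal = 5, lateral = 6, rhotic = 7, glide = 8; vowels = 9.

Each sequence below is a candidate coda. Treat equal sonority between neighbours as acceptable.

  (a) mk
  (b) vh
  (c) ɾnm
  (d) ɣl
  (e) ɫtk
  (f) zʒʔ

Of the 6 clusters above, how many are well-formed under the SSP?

5

(a) 5-1 → obeys
(b) 4-3 → obeys
(c) 7-5-5 → obeys
(d) 4-6 → violates
(e) 6-1-1 → obeys
(f) 4-4-1 → obeys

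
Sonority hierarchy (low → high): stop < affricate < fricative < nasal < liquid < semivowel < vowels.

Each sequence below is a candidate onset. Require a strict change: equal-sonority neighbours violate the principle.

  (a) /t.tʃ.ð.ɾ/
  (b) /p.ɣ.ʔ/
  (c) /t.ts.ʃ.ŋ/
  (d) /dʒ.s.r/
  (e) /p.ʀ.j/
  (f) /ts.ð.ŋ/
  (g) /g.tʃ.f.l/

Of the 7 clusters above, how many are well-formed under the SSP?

6

(a) sonority 1-2-3-5: well-formed.
(b) sonority 1-3-1: ill-formed.
(c) sonority 1-2-3-4: well-formed.
(d) sonority 2-3-5: well-formed.
(e) sonority 1-5-6: well-formed.
(f) sonority 2-3-4: well-formed.
(g) sonority 1-2-3-5: well-formed.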